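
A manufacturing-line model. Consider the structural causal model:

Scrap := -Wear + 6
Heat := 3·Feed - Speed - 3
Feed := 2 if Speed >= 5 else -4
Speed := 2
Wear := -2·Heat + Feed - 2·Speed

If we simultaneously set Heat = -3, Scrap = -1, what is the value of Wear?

-2

The joint intervention fixes Heat = -3, Scrap = -1, removing each variable's own equation.
Feed = 2 if Speed >= 5 else -4  [with Speed=2]  = -4
Wear = -2·Heat + Feed - 2·Speed  [with Heat=-3, Feed=-4, Speed=2]  = -2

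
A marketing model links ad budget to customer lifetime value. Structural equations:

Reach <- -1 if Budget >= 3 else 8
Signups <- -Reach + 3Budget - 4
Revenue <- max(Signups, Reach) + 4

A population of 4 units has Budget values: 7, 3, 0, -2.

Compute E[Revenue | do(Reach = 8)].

12.25

Every unit gets Reach=8 under the intervention. Revenue values become 13, 12, 12, 12; E[Revenue|do(Reach=8)] = 12.25.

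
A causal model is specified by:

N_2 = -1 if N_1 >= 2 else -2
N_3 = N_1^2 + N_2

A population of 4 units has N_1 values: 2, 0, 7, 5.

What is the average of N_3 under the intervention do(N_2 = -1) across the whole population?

do(N_2=-1) breaks N_2's dependence on N_1. With N_2=-1 fixed, N_3 across the units is 3, -1, 48, 24, mean 18.5.

18.5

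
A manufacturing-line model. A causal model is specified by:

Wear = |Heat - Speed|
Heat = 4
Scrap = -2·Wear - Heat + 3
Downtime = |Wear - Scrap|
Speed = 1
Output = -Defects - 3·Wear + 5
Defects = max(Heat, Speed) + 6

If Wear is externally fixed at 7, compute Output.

The intervention breaks the incoming arrows to Wear: Wear = |Heat - Speed| no longer applies, and Wear = 7.
Defects = max(Heat, Speed) + 6  [with Heat=4, Speed=1]  = 10
Output = -Defects - 3·Wear + 5  [with Defects=10, Wear=7]  = -26

-26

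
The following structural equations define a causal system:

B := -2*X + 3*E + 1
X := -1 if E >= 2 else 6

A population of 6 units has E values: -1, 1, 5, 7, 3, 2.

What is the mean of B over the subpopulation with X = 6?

E[B|X=6] averages over only the 2 units with X=6 (E = -1, 1): B = -14, -8, mean -11.

-11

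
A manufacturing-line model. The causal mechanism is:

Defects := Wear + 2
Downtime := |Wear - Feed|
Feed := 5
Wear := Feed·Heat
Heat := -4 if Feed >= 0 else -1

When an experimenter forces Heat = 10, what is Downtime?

do(Heat=10) replaces the equation Heat := -4 if Feed >= 0 else -1 with the constant Heat = 10.
Wear = Feed·Heat  [with Feed=5, Heat=10]  = 50
Downtime = |Wear - Feed|  [with Wear=50, Feed=5]  = 45

45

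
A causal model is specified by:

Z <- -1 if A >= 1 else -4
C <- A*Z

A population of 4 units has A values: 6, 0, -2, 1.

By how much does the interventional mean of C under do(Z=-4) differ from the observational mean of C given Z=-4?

Every unit gets Z=-4 under the intervention. C values become -24, 0, 8, -4; E[C|do(Z=-4)] = -5.
E[C|Z=-4] averages over only the 2 units with Z=-4 (A = 0, -2): C = 0, 8, mean 4.
Difference = -5 − 4 = -9.

-9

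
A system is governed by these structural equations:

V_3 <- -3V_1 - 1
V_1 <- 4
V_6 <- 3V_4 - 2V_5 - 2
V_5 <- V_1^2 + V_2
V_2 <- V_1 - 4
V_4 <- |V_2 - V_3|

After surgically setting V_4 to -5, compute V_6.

-49

Under do(V_4=-5), the mechanism V_4 <- |V_2 - V_3| is discarded; V_4 is fixed at -5.
V_2 = V_1 - 4  [with V_1=4]  = 0
V_5 = V_1^2 + V_2  [with V_1=4, V_2=0]  = 16
V_6 = 3V_4 - 2V_5 - 2  [with V_4=-5, V_5=16]  = -49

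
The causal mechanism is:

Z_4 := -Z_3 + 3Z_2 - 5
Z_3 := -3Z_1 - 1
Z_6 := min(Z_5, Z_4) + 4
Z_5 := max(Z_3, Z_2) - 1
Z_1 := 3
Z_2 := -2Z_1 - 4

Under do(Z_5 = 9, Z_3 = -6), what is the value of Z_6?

-25

The joint intervention fixes Z_5 = 9, Z_3 = -6, removing each variable's own equation.
Z_2 = -2Z_1 - 4  [with Z_1=3]  = -10
Z_4 = -Z_3 + 3Z_2 - 5  [with Z_3=-6, Z_2=-10]  = -29
Z_6 = min(Z_5, Z_4) + 4  [with Z_5=9, Z_4=-29]  = -25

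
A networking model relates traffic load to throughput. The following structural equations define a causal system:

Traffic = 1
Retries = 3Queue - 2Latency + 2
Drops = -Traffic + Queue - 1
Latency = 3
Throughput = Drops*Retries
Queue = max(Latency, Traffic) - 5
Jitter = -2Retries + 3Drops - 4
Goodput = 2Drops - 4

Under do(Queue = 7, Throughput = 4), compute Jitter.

-23

Under do(Queue = 7, Throughput = 4), each intervened variable's structural equation is replaced by its fixed value.
Drops = -Traffic + Queue - 1  [with Traffic=1, Queue=7]  = 5
Retries = 3Queue - 2Latency + 2  [with Queue=7, Latency=3]  = 17
Jitter = -2Retries + 3Drops - 4  [with Retries=17, Drops=5]  = -23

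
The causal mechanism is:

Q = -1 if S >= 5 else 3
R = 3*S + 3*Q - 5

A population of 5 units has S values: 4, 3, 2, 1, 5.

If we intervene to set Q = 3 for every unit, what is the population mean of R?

13

Under do(Q=3), Q's equation is replaced by Q=3 for every unit. Per-unit R: 16, 13, 10, 7, 19. Mean = 13.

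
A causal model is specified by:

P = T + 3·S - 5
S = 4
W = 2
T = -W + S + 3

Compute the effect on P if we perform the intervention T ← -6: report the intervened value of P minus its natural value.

The intervention breaks the incoming arrows to T: T = -W + S + 3 no longer applies, and T = -6.
P = T + 3·S - 5  [with T=-6, S=4]  = 1
Without intervention: T = -W + S + 3  [with W=2, S=4]  = 5; P = T + 3·S - 5  [with T=5, S=4]  = 12.
Change = 1 − 12 = -11.

-11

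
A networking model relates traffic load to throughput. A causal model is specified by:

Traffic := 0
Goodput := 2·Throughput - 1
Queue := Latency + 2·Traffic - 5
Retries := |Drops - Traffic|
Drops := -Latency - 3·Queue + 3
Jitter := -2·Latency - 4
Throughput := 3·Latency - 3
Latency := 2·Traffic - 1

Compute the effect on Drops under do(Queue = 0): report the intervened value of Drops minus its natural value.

-18

The intervention breaks the incoming arrows to Queue: Queue := Latency + 2·Traffic - 5 no longer applies, and Queue = 0.
Latency = 2·Traffic - 1  [with Traffic=0]  = -1
Drops = -Latency - 3·Queue + 3  [with Latency=-1, Queue=0]  = 4
Without intervention: Latency = 2·Traffic - 1  [with Traffic=0]  = -1; Queue = Latency + 2·Traffic - 5  [with Latency=-1, Traffic=0]  = -6; Drops = -Latency - 3·Queue + 3  [with Latency=-1, Queue=-6]  = 22.
Change = 4 − 22 = -18.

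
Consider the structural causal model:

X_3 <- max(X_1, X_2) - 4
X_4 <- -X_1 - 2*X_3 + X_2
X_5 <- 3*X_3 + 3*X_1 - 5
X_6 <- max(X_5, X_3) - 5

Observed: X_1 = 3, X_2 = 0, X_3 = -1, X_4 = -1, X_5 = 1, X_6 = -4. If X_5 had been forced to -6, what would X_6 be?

The intervention breaks the incoming arrows to X_5: X_5 <- 3*X_3 + 3*X_1 - 5 no longer applies, and X_5 = -6.
X_3 = max(X_1, X_2) - 4  [with X_1=3, X_2=0]  = -1
X_6 = max(X_5, X_3) - 5  [with X_5=-6, X_3=-1]  = -6

-6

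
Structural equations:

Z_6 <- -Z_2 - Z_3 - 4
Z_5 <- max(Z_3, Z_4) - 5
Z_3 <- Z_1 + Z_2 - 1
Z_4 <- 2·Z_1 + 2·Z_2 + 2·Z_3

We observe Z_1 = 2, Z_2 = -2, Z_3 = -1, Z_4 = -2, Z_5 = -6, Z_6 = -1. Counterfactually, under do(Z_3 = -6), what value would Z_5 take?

-11

do(Z_3=-6) replaces the equation Z_3 <- Z_1 + Z_2 - 1 with the constant Z_3 = -6.
Z_4 = 2·Z_1 + 2·Z_2 + 2·Z_3  [with Z_1=2, Z_2=-2, Z_3=-6]  = -12
Z_5 = max(Z_3, Z_4) - 5  [with Z_3=-6, Z_4=-12]  = -11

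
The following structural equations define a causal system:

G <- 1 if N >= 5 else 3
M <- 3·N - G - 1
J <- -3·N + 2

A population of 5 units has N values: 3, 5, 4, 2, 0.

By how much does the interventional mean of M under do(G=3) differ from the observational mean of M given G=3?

Under do(G=3), G's equation is replaced by G=3 for every unit. Per-unit M: 5, 11, 8, 2, -4. Mean = 4.4.
Conditioning on G=3 selects the 4 unit(s) with N ∈ {3, 4, 2, 0}. Their M values: 5, 8, 2, -4. Mean = 2.75.
Difference = 4.4 − 2.75 = 1.65.

1.65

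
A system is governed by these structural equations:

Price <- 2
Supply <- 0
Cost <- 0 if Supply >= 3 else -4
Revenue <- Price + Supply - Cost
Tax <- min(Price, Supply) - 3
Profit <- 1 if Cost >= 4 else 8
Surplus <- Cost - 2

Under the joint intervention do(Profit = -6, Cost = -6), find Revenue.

Under do(Profit = -6, Cost = -6), each intervened variable's structural equation is replaced by its fixed value.
Revenue = Price + Supply - Cost  [with Price=2, Supply=0, Cost=-6]  = 8

8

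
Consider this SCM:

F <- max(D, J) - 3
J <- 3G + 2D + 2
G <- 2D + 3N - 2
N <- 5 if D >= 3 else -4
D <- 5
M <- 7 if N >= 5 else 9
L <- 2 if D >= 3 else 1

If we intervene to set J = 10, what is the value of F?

7

Intervening sets J = 10 and removes its equation (J <- 3G + 2D + 2).
F = max(D, J) - 3  [with D=5, J=10]  = 7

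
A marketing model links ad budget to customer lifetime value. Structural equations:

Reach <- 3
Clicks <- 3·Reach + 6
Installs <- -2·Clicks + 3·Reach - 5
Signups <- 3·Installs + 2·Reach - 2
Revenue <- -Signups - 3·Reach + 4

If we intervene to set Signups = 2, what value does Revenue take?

Intervening sets Signups = 2 and removes its equation (Signups <- 3·Installs + 2·Reach - 2).
Revenue = -Signups - 3·Reach + 4  [with Signups=2, Reach=3]  = -7

-7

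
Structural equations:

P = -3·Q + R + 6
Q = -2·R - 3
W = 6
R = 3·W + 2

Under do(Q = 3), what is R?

Under do(Q=3), the mechanism Q = -2·R - 3 is discarded; Q is fixed at 3.
Since R is not a descendant of the intervened variable, it is unaffected.
R = 3·W + 2  [with W=6]  = 20

20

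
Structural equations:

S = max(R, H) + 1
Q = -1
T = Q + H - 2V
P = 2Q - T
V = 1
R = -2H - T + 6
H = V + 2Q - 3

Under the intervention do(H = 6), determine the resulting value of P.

-5

The intervention breaks the incoming arrows to H: H = V + 2Q - 3 no longer applies, and H = 6.
T = Q + H - 2V  [with Q=-1, H=6, V=1]  = 3
P = 2Q - T  [with Q=-1, T=3]  = -5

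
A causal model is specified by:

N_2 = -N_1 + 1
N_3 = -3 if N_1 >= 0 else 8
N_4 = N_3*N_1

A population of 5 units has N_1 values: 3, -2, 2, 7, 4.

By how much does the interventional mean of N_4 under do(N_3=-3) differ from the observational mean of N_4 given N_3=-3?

3.6

The intervention sets N_3=-3 in all 5 units regardless of N_1. Recomputing N_4 per unit gives -9, 6, -6, -21, -12; average -8.4.
E[N_4|N_3=-3] averages over only the 4 units with N_3=-3 (N_1 = 3, 2, 7, 4): N_4 = -9, -6, -21, -12, mean -12.
Difference = -8.4 − (-12) = 3.6.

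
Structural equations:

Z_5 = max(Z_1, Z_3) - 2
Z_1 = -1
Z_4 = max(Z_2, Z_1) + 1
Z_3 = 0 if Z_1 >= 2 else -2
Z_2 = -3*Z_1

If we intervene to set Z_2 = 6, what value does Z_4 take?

Under do(Z_2=6), the mechanism Z_2 = -3*Z_1 is discarded; Z_2 is fixed at 6.
Z_4 = max(Z_2, Z_1) + 1  [with Z_2=6, Z_1=-1]  = 7

7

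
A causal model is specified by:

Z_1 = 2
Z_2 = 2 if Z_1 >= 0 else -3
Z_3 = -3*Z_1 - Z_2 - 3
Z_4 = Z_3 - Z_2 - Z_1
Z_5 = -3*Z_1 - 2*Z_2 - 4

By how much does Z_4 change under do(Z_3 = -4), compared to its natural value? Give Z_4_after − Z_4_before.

The intervention breaks the incoming arrows to Z_3: Z_3 = -3*Z_1 - Z_2 - 3 no longer applies, and Z_3 = -4.
Z_2 = 2 if Z_1 >= 0 else -3  [with Z_1=2]  = 2
Z_4 = Z_3 - Z_2 - Z_1  [with Z_3=-4, Z_2=2, Z_1=2]  = -8
Without intervention: Z_2 = 2 if Z_1 >= 0 else -3  [with Z_1=2]  = 2; Z_3 = -3*Z_1 - Z_2 - 3  [with Z_1=2, Z_2=2]  = -11; Z_4 = Z_3 - Z_2 - Z_1  [with Z_3=-11, Z_2=2, Z_1=2]  = -15.
Change = -8 − (-15) = 7.

7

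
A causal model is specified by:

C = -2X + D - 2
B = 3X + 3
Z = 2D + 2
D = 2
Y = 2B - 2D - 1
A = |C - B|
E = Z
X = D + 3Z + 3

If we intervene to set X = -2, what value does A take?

7

The intervention breaks the incoming arrows to X: X = D + 3Z + 3 no longer applies, and X = -2.
B = 3X + 3  [with X=-2]  = -3
C = -2X + D - 2  [with X=-2, D=2]  = 4
A = |C - B|  [with C=4, B=-3]  = 7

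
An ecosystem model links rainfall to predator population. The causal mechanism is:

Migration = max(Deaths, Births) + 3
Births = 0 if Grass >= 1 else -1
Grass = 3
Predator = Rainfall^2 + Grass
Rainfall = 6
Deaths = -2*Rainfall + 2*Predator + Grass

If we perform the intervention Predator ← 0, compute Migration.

The intervention breaks the incoming arrows to Predator: Predator = Rainfall^2 + Grass no longer applies, and Predator = 0.
Births = 0 if Grass >= 1 else -1  [with Grass=3]  = 0
Deaths = -2*Rainfall + 2*Predator + Grass  [with Rainfall=6, Predator=0, Grass=3]  = -9
Migration = max(Deaths, Births) + 3  [with Deaths=-9, Births=0]  = 3

3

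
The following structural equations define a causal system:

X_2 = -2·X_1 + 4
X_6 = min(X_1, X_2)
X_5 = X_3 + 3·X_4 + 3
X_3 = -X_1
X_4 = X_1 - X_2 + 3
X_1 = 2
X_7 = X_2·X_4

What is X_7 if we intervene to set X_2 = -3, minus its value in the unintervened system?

Under do(X_2=-3), the mechanism X_2 = -2·X_1 + 4 is discarded; X_2 is fixed at -3.
X_4 = X_1 - X_2 + 3  [with X_1=2, X_2=-3]  = 8
X_7 = X_2·X_4  [with X_2=-3, X_4=8]  = -24
Without intervention: X_2 = -2·X_1 + 4  [with X_1=2]  = 0; X_4 = X_1 - X_2 + 3  [with X_1=2, X_2=0]  = 5; X_7 = X_2·X_4  [with X_2=0, X_4=5]  = 0.
Change = -24 − 0 = -24.

-24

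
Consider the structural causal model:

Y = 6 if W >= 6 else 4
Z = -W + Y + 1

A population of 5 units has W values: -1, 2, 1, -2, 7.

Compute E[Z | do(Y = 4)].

The intervention sets Y=4 in all 5 units regardless of W. Recomputing Z per unit gives 6, 3, 4, 7, -2; average 3.6.

3.6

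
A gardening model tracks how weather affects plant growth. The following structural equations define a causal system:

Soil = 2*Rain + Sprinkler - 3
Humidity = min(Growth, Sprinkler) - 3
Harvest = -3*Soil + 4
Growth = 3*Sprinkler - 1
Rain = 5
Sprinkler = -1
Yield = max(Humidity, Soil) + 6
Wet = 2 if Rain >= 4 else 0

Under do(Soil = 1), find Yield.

7

The intervention breaks the incoming arrows to Soil: Soil = 2*Rain + Sprinkler - 3 no longer applies, and Soil = 1.
Growth = 3*Sprinkler - 1  [with Sprinkler=-1]  = -4
Humidity = min(Growth, Sprinkler) - 3  [with Growth=-4, Sprinkler=-1]  = -7
Yield = max(Humidity, Soil) + 6  [with Humidity=-7, Soil=1]  = 7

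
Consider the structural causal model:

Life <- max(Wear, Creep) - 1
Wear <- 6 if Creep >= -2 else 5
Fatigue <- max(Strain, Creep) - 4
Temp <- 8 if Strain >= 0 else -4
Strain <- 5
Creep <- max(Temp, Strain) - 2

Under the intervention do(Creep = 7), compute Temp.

8

Under do(Creep=7), the mechanism Creep <- max(Temp, Strain) - 2 is discarded; Creep is fixed at 7.
Since Temp is not a descendant of the intervened variable, it is unaffected.
Temp = 8 if Strain >= 0 else -4  [with Strain=5]  = 8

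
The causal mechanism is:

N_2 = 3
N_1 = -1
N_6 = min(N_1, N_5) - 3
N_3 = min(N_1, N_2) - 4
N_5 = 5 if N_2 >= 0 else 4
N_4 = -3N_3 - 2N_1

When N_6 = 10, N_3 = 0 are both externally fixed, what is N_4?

2

Under do(N_6 = 10, N_3 = 0), each intervened variable's structural equation is replaced by its fixed value.
N_4 = -3N_3 - 2N_1  [with N_3=0, N_1=-1]  = 2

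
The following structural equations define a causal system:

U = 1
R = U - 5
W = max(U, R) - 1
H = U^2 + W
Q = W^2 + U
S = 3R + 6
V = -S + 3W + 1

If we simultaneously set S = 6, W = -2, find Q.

Under do(S = 6, W = -2), each intervened variable's structural equation is replaced by its fixed value.
Q = W^2 + U  [with W=-2, U=1]  = 5

5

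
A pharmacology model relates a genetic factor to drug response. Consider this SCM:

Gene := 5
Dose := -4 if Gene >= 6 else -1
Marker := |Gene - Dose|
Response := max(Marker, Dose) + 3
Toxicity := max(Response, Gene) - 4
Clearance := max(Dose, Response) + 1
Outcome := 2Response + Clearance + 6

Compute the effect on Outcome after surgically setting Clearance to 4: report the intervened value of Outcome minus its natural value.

Intervening sets Clearance = 4 and removes its equation (Clearance := max(Dose, Response) + 1).
Dose = -4 if Gene >= 6 else -1  [with Gene=5]  = -1
Marker = |Gene - Dose|  [with Gene=5, Dose=-1]  = 6
Response = max(Marker, Dose) + 3  [with Marker=6, Dose=-1]  = 9
Outcome = 2Response + Clearance + 6  [with Response=9, Clearance=4]  = 28
Without intervention: Dose = -4 if Gene >= 6 else -1  [with Gene=5]  = -1; Marker = |Gene - Dose|  [with Gene=5, Dose=-1]  = 6; Response = max(Marker, Dose) + 3  [with Marker=6, Dose=-1]  = 9; Clearance = max(Dose, Response) + 1  [with Dose=-1, Response=9]  = 10; Outcome = 2Response + Clearance + 6  [with Response=9, Clearance=10]  = 34.
Change = 28 − 34 = -6.

-6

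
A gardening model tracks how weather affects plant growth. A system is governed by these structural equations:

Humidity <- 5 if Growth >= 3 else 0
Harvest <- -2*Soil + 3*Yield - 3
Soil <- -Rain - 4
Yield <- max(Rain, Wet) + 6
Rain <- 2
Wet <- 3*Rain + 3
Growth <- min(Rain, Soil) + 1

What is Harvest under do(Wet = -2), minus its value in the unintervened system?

-21

The intervention breaks the incoming arrows to Wet: Wet <- 3*Rain + 3 no longer applies, and Wet = -2.
Soil = -Rain - 4  [with Rain=2]  = -6
Yield = max(Rain, Wet) + 6  [with Rain=2, Wet=-2]  = 8
Harvest = -2*Soil + 3*Yield - 3  [with Soil=-6, Yield=8]  = 33
Without intervention: Soil = -Rain - 4  [with Rain=2]  = -6; Wet = 3*Rain + 3  [with Rain=2]  = 9; Yield = max(Rain, Wet) + 6  [with Rain=2, Wet=9]  = 15; Harvest = -2*Soil + 3*Yield - 3  [with Soil=-6, Yield=15]  = 54.
Change = 33 − 54 = -21.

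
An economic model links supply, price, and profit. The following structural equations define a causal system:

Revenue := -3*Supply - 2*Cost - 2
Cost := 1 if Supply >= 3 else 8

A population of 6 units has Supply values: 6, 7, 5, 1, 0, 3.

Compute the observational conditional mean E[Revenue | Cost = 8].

-19.5

Conditioning on Cost=8 selects the 2 unit(s) with Supply ∈ {1, 0}. Their Revenue values: -21, -18. Mean = -19.5.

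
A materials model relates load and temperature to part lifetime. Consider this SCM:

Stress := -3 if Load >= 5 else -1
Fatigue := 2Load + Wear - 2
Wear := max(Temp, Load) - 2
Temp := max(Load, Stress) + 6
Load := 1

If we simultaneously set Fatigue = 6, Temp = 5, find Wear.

3

Under do(Fatigue = 6, Temp = 5), each intervened variable's structural equation is replaced by its fixed value.
Wear = max(Temp, Load) - 2  [with Temp=5, Load=1]  = 3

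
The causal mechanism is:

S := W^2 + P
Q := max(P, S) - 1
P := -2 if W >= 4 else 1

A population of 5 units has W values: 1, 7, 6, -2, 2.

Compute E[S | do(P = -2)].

16.8

do(P=-2) breaks P's dependence on W. With P=-2 fixed, S across the units is -1, 47, 34, 2, 2, mean 16.8.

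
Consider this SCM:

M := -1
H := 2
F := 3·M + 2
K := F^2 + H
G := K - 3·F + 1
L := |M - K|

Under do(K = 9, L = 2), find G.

13

Setting K = 9, L = 2 by intervention discards those variables' equations.
F = 3·M + 2  [with M=-1]  = -1
G = K - 3·F + 1  [with K=9, F=-1]  = 13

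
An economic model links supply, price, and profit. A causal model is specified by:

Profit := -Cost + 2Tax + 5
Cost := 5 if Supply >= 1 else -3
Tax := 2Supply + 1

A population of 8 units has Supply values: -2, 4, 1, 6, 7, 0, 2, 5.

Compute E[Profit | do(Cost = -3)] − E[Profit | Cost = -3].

Under do(Cost=-3), Cost's equation is replaced by Cost=-3 for every unit. Per-unit Profit: 2, 26, 14, 34, 38, 10, 18, 30. Mean = 21.5.
E[Profit|Cost=-3] averages over only the 2 units with Cost=-3 (Supply = -2, 0): Profit = 2, 10, mean 6.
Difference = 21.5 − 6 = 15.5.

15.5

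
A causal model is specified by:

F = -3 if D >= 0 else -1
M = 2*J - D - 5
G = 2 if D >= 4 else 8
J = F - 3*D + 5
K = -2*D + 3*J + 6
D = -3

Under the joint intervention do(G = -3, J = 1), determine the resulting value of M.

0

The joint intervention fixes G = -3, J = 1, removing each variable's own equation.
M = 2*J - D - 5  [with J=1, D=-3]  = 0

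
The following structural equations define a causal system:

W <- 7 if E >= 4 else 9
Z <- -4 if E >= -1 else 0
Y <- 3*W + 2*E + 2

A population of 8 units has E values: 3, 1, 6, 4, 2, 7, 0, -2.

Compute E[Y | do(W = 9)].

Every unit gets W=9 under the intervention. Y values become 35, 31, 41, 37, 33, 43, 29, 25; E[Y|do(W=9)] = 34.25.

34.25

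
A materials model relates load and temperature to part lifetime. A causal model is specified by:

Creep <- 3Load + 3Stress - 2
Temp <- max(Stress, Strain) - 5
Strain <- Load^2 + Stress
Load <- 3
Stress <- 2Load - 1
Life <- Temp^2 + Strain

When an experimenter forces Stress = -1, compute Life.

Under do(Stress=-1), the mechanism Stress <- 2Load - 1 is discarded; Stress is fixed at -1.
Strain = Load^2 + Stress  [with Load=3, Stress=-1]  = 8
Temp = max(Stress, Strain) - 5  [with Stress=-1, Strain=8]  = 3
Life = Temp^2 + Strain  [with Temp=3, Strain=8]  = 17

17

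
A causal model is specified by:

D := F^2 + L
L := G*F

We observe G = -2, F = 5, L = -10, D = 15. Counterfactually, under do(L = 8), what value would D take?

33

The intervention breaks the incoming arrows to L: L := G*F no longer applies, and L = 8.
D = F^2 + L  [with F=5, L=8]  = 33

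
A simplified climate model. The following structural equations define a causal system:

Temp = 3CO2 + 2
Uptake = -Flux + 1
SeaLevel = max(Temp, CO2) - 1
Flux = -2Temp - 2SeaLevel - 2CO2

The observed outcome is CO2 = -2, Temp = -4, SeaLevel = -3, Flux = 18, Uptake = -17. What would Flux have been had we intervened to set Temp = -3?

Under do(Temp=-3), the mechanism Temp = 3CO2 + 2 is discarded; Temp is fixed at -3.
SeaLevel = max(Temp, CO2) - 1  [with Temp=-3, CO2=-2]  = -3
Flux = -2Temp - 2SeaLevel - 2CO2  [with Temp=-3, SeaLevel=-3, CO2=-2]  = 16

16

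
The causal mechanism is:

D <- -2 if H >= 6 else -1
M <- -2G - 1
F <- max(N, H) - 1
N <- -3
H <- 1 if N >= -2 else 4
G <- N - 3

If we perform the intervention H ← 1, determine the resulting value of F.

0

Under do(H=1), the mechanism H <- 1 if N >= -2 else 4 is discarded; H is fixed at 1.
F = max(N, H) - 1  [with N=-3, H=1]  = 0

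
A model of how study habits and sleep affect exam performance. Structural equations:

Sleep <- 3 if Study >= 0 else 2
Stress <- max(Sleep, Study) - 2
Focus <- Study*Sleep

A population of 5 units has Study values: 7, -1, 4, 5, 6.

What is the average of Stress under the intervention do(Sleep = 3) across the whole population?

Every unit gets Sleep=3 under the intervention. Stress values become 5, 1, 2, 3, 4; E[Stress|do(Sleep=3)] = 3.

3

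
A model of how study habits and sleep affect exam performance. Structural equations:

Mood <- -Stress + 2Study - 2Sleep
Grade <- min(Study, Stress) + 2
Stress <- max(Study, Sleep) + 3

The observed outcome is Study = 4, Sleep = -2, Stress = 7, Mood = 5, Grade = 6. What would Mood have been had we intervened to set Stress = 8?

The intervention breaks the incoming arrows to Stress: Stress <- max(Study, Sleep) + 3 no longer applies, and Stress = 8.
Mood = -Stress + 2Study - 2Sleep  [with Stress=8, Study=4, Sleep=-2]  = 4

4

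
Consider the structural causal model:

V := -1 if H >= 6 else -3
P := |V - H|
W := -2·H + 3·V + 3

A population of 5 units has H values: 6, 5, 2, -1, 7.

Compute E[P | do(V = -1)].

Under do(V=-1), V's equation is replaced by V=-1 for every unit. Per-unit P: 7, 6, 3, 0, 8. Mean = 4.8.

4.8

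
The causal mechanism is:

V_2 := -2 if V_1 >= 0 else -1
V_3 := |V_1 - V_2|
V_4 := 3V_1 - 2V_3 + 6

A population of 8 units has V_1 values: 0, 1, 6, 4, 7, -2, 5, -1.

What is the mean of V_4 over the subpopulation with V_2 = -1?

0.5

Conditioning on V_2=-1 selects the 2 unit(s) with V_1 ∈ {-2, -1}. Their V_4 values: -2, 3. Mean = 0.5.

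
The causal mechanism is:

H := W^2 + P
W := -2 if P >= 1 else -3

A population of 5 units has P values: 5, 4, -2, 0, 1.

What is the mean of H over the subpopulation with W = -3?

8

Observing W=-3 restricts to units where W's equation naturally yields -3: P ∈ {-2, 0}. In that subpopulation H = 7, 9, mean 8.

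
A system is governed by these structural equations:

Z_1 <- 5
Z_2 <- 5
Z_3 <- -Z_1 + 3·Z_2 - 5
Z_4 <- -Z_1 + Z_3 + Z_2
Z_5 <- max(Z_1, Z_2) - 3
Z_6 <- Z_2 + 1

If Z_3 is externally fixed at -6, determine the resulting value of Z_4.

The intervention breaks the incoming arrows to Z_3: Z_3 <- -Z_1 + 3·Z_2 - 5 no longer applies, and Z_3 = -6.
Z_4 = -Z_1 + Z_3 + Z_2  [with Z_1=5, Z_3=-6, Z_2=5]  = -6

-6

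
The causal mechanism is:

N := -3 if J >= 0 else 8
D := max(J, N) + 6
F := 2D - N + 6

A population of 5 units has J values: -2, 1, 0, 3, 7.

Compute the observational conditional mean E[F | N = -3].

26.5

Observing N=-3 restricts to units where N's equation naturally yields -3: J ∈ {1, 0, 3, 7}. In that subpopulation F = 23, 21, 27, 35, mean 26.5.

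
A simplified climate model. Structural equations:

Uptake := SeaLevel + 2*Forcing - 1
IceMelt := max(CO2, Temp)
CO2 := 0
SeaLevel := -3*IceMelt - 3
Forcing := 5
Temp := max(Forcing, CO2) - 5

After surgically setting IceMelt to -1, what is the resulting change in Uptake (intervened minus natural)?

3

Under do(IceMelt=-1), the mechanism IceMelt := max(CO2, Temp) is discarded; IceMelt is fixed at -1.
SeaLevel = -3*IceMelt - 3  [with IceMelt=-1]  = 0
Uptake = SeaLevel + 2*Forcing - 1  [with SeaLevel=0, Forcing=5]  = 9
Without intervention: Temp = max(Forcing, CO2) - 5  [with Forcing=5, CO2=0]  = 0; IceMelt = max(CO2, Temp)  [with CO2=0, Temp=0]  = 0; SeaLevel = -3*IceMelt - 3  [with IceMelt=0]  = -3; Uptake = SeaLevel + 2*Forcing - 1  [with SeaLevel=-3, Forcing=5]  = 6.
Change = 9 − 6 = 3.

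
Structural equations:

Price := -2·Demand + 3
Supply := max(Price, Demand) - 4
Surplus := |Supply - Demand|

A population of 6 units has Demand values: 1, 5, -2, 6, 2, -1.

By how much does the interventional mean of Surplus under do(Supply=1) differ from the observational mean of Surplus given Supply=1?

-0.5

The intervention sets Supply=1 in all 6 units regardless of Demand. Recomputing Surplus per unit gives 0, 4, 3, 5, 1, 2; average 2.5.
Conditioning on Supply=1 selects the 2 unit(s) with Demand ∈ {5, -1}. Their Surplus values: 4, 2. Mean = 3.
Difference = 2.5 − 3 = -0.5.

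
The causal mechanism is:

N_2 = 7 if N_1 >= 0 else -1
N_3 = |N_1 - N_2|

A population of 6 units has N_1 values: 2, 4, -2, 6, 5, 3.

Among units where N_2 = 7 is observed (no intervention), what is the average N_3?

3

Conditioning on N_2=7 selects the 5 unit(s) with N_1 ∈ {2, 4, 6, 5, 3}. Their N_3 values: 5, 3, 1, 2, 4. Mean = 3.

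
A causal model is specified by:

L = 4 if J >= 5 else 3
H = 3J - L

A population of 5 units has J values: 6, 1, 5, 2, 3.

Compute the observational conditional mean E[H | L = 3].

3

Conditioning on L=3 selects the 3 unit(s) with J ∈ {1, 2, 3}. Their H values: 0, 3, 6. Mean = 3.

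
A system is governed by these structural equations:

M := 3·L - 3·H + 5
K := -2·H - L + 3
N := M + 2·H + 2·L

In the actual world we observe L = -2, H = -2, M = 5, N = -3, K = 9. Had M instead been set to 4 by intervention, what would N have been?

The intervention breaks the incoming arrows to M: M := 3·L - 3·H + 5 no longer applies, and M = 4.
N = M + 2·H + 2·L  [with M=4, H=-2, L=-2]  = -4

-4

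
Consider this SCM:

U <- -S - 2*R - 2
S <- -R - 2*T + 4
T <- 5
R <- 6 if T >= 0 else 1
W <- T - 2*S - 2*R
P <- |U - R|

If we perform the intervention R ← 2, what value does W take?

Under do(R=2), the mechanism R <- 6 if T >= 0 else 1 is discarded; R is fixed at 2.
S = -R - 2*T + 4  [with R=2, T=5]  = -8
W = T - 2*S - 2*R  [with T=5, S=-8, R=2]  = 17

17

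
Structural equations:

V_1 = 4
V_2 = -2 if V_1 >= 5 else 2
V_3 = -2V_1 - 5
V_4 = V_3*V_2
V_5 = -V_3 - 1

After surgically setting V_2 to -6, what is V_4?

78

Under do(V_2=-6), the mechanism V_2 = -2 if V_1 >= 5 else 2 is discarded; V_2 is fixed at -6.
V_3 = -2V_1 - 5  [with V_1=4]  = -13
V_4 = V_3*V_2  [with V_3=-13, V_2=-6]  = 78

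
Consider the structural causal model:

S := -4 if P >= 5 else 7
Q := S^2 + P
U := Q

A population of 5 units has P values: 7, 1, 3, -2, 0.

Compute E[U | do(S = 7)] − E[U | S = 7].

Every unit gets S=7 under the intervention. U values become 56, 50, 52, 47, 49; E[U|do(S=7)] = 50.8.
E[U|S=7] averages over only the 4 units with S=7 (P = 1, 3, -2, 0): U = 50, 52, 47, 49, mean 49.5.
Difference = 50.8 − 49.5 = 1.3.

1.3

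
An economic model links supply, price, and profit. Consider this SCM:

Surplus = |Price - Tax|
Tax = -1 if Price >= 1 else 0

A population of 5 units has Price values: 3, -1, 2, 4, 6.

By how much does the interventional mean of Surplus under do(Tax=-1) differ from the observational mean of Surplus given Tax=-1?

-0.95

The intervention sets Tax=-1 in all 5 units regardless of Price. Recomputing Surplus per unit gives 4, 0, 3, 5, 7; average 3.8.
E[Surplus|Tax=-1] averages over only the 4 units with Tax=-1 (Price = 3, 2, 4, 6): Surplus = 4, 3, 5, 7, mean 4.75.
Difference = 3.8 − 4.75 = -0.95.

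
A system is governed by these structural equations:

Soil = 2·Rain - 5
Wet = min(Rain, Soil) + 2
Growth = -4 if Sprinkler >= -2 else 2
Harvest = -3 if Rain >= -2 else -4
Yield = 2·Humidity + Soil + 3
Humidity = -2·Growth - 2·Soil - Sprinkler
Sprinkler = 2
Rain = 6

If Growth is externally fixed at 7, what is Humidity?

The intervention breaks the incoming arrows to Growth: Growth = -4 if Sprinkler >= -2 else 2 no longer applies, and Growth = 7.
Soil = 2·Rain - 5  [with Rain=6]  = 7
Humidity = -2·Growth - 2·Soil - Sprinkler  [with Growth=7, Soil=7, Sprinkler=2]  = -30

-30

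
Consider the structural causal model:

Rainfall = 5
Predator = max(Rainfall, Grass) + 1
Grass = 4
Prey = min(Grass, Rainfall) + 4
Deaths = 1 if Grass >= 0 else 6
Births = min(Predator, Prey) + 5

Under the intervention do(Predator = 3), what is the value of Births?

8

Intervening sets Predator = 3 and removes its equation (Predator = max(Rainfall, Grass) + 1).
Prey = min(Grass, Rainfall) + 4  [with Grass=4, Rainfall=5]  = 8
Births = min(Predator, Prey) + 5  [with Predator=3, Prey=8]  = 8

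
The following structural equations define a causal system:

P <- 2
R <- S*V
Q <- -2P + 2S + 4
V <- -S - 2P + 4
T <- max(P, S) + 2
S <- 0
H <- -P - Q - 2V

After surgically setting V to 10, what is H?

-22

The intervention breaks the incoming arrows to V: V <- -S - 2P + 4 no longer applies, and V = 10.
Q = -2P + 2S + 4  [with P=2, S=0]  = 0
H = -P - Q - 2V  [with P=2, Q=0, V=10]  = -22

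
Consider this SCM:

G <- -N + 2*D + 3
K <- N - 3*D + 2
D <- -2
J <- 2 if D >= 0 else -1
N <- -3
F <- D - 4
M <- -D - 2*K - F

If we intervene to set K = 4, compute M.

0

Under do(K=4), the mechanism K <- N - 3*D + 2 is discarded; K is fixed at 4.
F = D - 4  [with D=-2]  = -6
M = -D - 2*K - F  [with D=-2, K=4, F=-6]  = 0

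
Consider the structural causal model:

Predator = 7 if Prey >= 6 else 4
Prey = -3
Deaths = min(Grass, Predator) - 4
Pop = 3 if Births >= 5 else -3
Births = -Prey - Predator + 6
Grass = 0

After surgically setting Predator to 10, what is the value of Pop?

-3

The intervention breaks the incoming arrows to Predator: Predator = 7 if Prey >= 6 else 4 no longer applies, and Predator = 10.
Births = -Prey - Predator + 6  [with Prey=-3, Predator=10]  = -1
Pop = 3 if Births >= 5 else -3  [with Births=-1]  = -3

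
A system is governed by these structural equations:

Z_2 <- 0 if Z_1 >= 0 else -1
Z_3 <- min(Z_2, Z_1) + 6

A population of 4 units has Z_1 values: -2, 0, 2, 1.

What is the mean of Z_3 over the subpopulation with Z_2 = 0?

E[Z_3|Z_2=0] averages over only the 3 units with Z_2=0 (Z_1 = 0, 2, 1): Z_3 = 6, 6, 6, mean 6.

6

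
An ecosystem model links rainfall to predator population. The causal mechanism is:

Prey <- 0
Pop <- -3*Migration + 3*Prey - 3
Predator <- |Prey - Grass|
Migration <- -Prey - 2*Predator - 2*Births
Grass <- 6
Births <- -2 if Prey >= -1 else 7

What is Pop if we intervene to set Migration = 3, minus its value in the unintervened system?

The intervention breaks the incoming arrows to Migration: Migration <- -Prey - 2*Predator - 2*Births no longer applies, and Migration = 3.
Pop = -3*Migration + 3*Prey - 3  [with Migration=3, Prey=0]  = -12
Without intervention: Predator = |Prey - Grass|  [with Prey=0, Grass=6]  = 6; Births = -2 if Prey >= -1 else 7  [with Prey=0]  = -2; Migration = -Prey - 2*Predator - 2*Births  [with Prey=0, Predator=6, Births=-2]  = -8; Pop = -3*Migration + 3*Prey - 3  [with Migration=-8, Prey=0]  = 21.
Change = -12 − 21 = -33.

-33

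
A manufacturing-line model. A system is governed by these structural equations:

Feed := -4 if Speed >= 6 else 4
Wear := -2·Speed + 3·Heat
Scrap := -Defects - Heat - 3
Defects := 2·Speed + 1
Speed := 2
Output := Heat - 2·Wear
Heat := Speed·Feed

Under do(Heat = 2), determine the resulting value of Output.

The intervention breaks the incoming arrows to Heat: Heat := Speed·Feed no longer applies, and Heat = 2.
Wear = -2·Speed + 3·Heat  [with Speed=2, Heat=2]  = 2
Output = Heat - 2·Wear  [with Heat=2, Wear=2]  = -2

-2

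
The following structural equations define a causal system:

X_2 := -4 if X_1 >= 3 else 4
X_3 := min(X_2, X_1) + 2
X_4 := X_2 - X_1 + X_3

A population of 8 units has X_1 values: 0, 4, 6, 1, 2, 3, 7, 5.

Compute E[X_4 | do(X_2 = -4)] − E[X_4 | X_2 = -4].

Under do(X_2=-4), X_2's equation is replaced by X_2=-4 for every unit. Per-unit X_4: -6, -10, -12, -7, -8, -9, -13, -11. Mean = -9.5.
Conditioning on X_2=-4 selects the 5 unit(s) with X_1 ∈ {4, 6, 3, 7, 5}. Their X_4 values: -10, -12, -9, -13, -11. Mean = -11.
Difference = -9.5 − (-11) = 1.5.

1.5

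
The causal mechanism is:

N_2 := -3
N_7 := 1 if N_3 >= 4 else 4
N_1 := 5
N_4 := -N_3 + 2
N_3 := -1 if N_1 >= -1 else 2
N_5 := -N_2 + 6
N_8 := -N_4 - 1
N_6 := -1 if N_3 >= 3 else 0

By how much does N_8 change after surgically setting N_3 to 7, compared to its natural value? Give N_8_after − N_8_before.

8

The intervention breaks the incoming arrows to N_3: N_3 := -1 if N_1 >= -1 else 2 no longer applies, and N_3 = 7.
N_4 = -N_3 + 2  [with N_3=7]  = -5
N_8 = -N_4 - 1  [with N_4=-5]  = 4
Without intervention: N_3 = -1 if N_1 >= -1 else 2  [with N_1=5]  = -1; N_4 = -N_3 + 2  [with N_3=-1]  = 3; N_8 = -N_4 - 1  [with N_4=3]  = -4.
Change = 4 − (-4) = 8.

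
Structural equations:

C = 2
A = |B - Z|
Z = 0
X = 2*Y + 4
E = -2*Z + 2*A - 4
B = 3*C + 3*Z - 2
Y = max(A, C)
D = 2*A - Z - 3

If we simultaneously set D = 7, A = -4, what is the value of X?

Under do(D = 7, A = -4), each intervened variable's structural equation is replaced by its fixed value.
Y = max(A, C)  [with A=-4, C=2]  = 2
X = 2*Y + 4  [with Y=2]  = 8

8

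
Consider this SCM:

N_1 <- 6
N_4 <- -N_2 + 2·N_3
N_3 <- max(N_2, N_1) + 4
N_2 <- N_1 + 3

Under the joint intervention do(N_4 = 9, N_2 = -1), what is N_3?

10

Setting N_4 = 9, N_2 = -1 by intervention discards those variables' equations.
N_3 = max(N_2, N_1) + 4  [with N_2=-1, N_1=6]  = 10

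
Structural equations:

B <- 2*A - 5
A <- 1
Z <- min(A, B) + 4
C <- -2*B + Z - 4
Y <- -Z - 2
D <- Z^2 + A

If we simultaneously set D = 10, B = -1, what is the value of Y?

-5

Setting D = 10, B = -1 by intervention discards those variables' equations.
Z = min(A, B) + 4  [with A=1, B=-1]  = 3
Y = -Z - 2  [with Z=3]  = -5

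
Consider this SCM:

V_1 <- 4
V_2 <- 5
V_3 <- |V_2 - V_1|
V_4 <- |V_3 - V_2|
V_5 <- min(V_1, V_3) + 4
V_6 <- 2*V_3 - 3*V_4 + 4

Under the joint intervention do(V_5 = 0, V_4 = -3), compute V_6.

Setting V_5 = 0, V_4 = -3 by intervention discards those variables' equations.
V_3 = |V_2 - V_1|  [with V_2=5, V_1=4]  = 1
V_6 = 2*V_3 - 3*V_4 + 4  [with V_3=1, V_4=-3]  = 15

15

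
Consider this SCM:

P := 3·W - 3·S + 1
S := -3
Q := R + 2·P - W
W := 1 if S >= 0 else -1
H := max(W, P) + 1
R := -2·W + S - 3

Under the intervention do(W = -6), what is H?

-5

do(W=-6) replaces the equation W := 1 if S >= 0 else -1 with the constant W = -6.
P = 3·W - 3·S + 1  [with W=-6, S=-3]  = -8
H = max(W, P) + 1  [with W=-6, P=-8]  = -5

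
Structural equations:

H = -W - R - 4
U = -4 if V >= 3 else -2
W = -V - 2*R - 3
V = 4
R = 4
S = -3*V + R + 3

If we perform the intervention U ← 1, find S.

-5

The intervention breaks the incoming arrows to U: U = -4 if V >= 3 else -2 no longer applies, and U = 1.
Since S is not a descendant of the intervened variable, it is unaffected.
S = -3*V + R + 3  [with V=4, R=4]  = -5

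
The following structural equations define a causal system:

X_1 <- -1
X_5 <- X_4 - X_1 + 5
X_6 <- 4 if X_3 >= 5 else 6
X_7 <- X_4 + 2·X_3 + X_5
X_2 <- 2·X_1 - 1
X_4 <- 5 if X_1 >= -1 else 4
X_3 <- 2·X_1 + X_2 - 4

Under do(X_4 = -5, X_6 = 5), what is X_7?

Setting X_4 = -5, X_6 = 5 by intervention discards those variables' equations.
X_2 = 2·X_1 - 1  [with X_1=-1]  = -3
X_3 = 2·X_1 + X_2 - 4  [with X_1=-1, X_2=-3]  = -9
X_5 = X_4 - X_1 + 5  [with X_4=-5, X_1=-1]  = 1
X_7 = X_4 + 2·X_3 + X_5  [with X_4=-5, X_3=-9, X_5=1]  = -22

-22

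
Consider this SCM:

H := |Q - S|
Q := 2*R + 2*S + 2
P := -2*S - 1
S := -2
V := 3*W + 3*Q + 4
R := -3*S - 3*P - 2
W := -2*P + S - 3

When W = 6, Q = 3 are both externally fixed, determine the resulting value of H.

Under do(W = 6, Q = 3), each intervened variable's structural equation is replaced by its fixed value.
H = |Q - S|  [with Q=3, S=-2]  = 5

5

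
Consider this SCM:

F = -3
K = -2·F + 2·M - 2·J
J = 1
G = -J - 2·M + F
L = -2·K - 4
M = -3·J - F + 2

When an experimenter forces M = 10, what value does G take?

The intervention breaks the incoming arrows to M: M = -3·J - F + 2 no longer applies, and M = 10.
G = -J - 2·M + F  [with J=1, M=10, F=-3]  = -24

-24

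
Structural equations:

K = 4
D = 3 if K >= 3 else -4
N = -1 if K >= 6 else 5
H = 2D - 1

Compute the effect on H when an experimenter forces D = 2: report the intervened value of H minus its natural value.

Under do(D=2), the mechanism D = 3 if K >= 3 else -4 is discarded; D is fixed at 2.
H = 2D - 1  [with D=2]  = 3
Without intervention: D = 3 if K >= 3 else -4  [with K=4]  = 3; H = 2D - 1  [with D=3]  = 5.
Change = 3 − 5 = -2.

-2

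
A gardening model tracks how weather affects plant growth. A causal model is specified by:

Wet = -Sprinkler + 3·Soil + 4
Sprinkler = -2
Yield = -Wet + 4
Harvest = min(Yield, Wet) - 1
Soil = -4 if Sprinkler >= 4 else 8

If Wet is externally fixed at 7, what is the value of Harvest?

do(Wet=7) replaces the equation Wet = -Sprinkler + 3·Soil + 4 with the constant Wet = 7.
Yield = -Wet + 4  [with Wet=7]  = -3
Harvest = min(Yield, Wet) - 1  [with Yield=-3, Wet=7]  = -4

-4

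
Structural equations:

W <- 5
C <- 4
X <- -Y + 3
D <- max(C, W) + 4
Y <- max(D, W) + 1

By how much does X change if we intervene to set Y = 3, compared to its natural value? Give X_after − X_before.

7

Intervening sets Y = 3 and removes its equation (Y <- max(D, W) + 1).
X = -Y + 3  [with Y=3]  = 0
Without intervention: D = max(C, W) + 4  [with C=4, W=5]  = 9; Y = max(D, W) + 1  [with D=9, W=5]  = 10; X = -Y + 3  [with Y=10]  = -7.
Change = 0 − (-7) = 7.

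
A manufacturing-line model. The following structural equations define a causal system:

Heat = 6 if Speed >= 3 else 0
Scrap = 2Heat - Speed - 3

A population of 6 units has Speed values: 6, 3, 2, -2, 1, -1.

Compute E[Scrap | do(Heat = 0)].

do(Heat=0) breaks Heat's dependence on Speed. With Heat=0 fixed, Scrap across the units is -9, -6, -5, -1, -4, -2, mean -4.5.

-4.5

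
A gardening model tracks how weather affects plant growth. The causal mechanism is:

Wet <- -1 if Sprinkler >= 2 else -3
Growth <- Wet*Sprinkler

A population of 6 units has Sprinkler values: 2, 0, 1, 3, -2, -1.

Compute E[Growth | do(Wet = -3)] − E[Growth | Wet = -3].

-3

Under do(Wet=-3), Wet's equation is replaced by Wet=-3 for every unit. Per-unit Growth: -6, 0, -3, -9, 6, 3. Mean = -1.5.
E[Growth|Wet=-3] averages over only the 4 units with Wet=-3 (Sprinkler = 0, 1, -2, -1): Growth = 0, -3, 6, 3, mean 1.5.
Difference = -1.5 − 1.5 = -3.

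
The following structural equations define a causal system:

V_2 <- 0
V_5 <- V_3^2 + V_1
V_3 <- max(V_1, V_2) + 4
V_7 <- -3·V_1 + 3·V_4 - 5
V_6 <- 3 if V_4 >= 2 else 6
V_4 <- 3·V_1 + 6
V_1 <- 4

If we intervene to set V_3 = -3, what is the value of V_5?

do(V_3=-3) replaces the equation V_3 <- max(V_1, V_2) + 4 with the constant V_3 = -3.
V_5 = V_3^2 + V_1  [with V_3=-3, V_1=4]  = 13

13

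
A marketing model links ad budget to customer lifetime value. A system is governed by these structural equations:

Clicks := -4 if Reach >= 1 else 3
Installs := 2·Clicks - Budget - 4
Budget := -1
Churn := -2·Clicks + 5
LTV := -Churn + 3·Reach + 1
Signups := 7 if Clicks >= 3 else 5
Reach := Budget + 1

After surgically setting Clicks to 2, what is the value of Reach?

Under do(Clicks=2), the mechanism Clicks := -4 if Reach >= 1 else 3 is discarded; Clicks is fixed at 2.
Since Reach is not a descendant of the intervened variable, it is unaffected.
Reach = Budget + 1  [with Budget=-1]  = 0

0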